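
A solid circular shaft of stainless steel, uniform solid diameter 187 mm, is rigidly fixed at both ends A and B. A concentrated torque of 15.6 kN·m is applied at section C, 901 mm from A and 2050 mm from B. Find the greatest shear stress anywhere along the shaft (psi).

With uniform GJ and both ends fixed, compatibility θ_AC = θ_CB gives T_A·a = T_B·b, together with T_A + T_B = T₀.
T_A = T₀·b/(a+b) = 15600·2050/2951 = 10840 N·m; T_B = 4763 N·m.
τ in each portion: τ_AC = 8.44×10^6 Pa, τ_CB = 3.71×10^6 Pa; maximum is in AC.
τ_max = T_AC·r/J = 10840·0.0935/1.20×10^-4 = 8.440×10^6 Pa.

1220 psi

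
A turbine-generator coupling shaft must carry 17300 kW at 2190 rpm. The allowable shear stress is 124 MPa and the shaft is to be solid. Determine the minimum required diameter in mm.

146 mm

ω = 2π·2190/60 = 229.3 rad/s, so T = P/ω = 17300×10³ / 229.3 = 75440 N·m.
For a solid shaft τ_max = 16T/(πd³), so d = (16T/(π τ_allow))^(1/3) = (16·75440/(π·1.24×10^8))^(1/3) = 0.1458 m.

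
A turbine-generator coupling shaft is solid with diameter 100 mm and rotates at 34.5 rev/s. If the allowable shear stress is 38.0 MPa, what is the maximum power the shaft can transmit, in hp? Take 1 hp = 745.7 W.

2170 hp

J = πd⁴/32 = π(0.100)⁴/32 = 9.817×10^-6 m⁴.
T_max = τ_allow·J/r = 3.80×10^7 × 9.817×10^-6 / 0.0500 = 7461 N·m.
ω = 2π·34.5 = 216.8 rad/s, so P_max = T_max·ω = 1.617×10^6 W.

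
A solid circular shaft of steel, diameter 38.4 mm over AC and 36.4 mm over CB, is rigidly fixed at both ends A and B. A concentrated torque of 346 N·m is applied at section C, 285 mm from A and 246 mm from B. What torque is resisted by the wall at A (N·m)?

Compatibility: T_A·a/J_AC = T_B·b/J_CB with T_A + T_B = T₀.
J_AC = 2.13×10^-7 m⁴, J_CB = 1.72×10^-7 m⁴, so T_A = T₀·(J_AC/a)/((J_AC/a)+(J_CB/b)) = 178.8 N·m, T_B = 167.2 N·m.

179 N·m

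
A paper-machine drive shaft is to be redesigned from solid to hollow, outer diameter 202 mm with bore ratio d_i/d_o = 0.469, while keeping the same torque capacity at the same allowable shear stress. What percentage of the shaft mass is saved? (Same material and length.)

19.4 %

Equal τ_max and T ⇒ the solid shaft needs d_s³ = d_o³(1−k⁴), so d_s = 202·(1−0.469⁴)^(1/3) = 198.7 mm.
Area ratio A_h/A_s = d_o²(1−k²)/d_s² = (1−k²)/(1−k⁴)^(2/3) = 0.8063.
Mass saving = 1 − 0.8063 = 19.4 %.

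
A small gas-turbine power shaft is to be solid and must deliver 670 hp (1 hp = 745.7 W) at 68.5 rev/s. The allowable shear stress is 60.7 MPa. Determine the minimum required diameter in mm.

46.0 mm

ω = 2π·68.5 = 430.4 rad/s, so T = P/ω = 670×745.7 / 430.4 = 1161 N·m.
For a solid shaft τ_max = 16T/(πd³), so d = (16T/(π τ_allow))^(1/3) = (16·1161/(π·6.07×10^7))^(1/3) = 0.04601 m.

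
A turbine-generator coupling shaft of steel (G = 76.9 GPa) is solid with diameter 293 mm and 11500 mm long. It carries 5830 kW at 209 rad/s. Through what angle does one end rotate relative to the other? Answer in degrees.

0.330°

ω = 209 rad/s, so T = P/ω = 5830×10³ / 209.0 = 27890 N·m.
J = πd⁴/32 = π(0.293)⁴/32 = 7.236×10^-4 m⁴.
θ = T·L/(G·J) = 27890 × 11.5 / (76.9×10⁹ × 7.236×10^-4) = 5.765×10^-3 rad.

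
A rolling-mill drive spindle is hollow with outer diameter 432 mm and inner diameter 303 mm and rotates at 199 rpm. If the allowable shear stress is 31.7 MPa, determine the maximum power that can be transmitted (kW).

7930 kW

J = π(d_o⁴ − d_i⁴)/32 = π(0.432⁴ − 0.303⁴)/32 = 2.592×10^-3 m⁴.
T_max = τ_allow·J/r = 3.17×10^7 × 2.592×10^-3 / 0.216 = 380400 N·m.
ω = 2π·199/60 = 20.84 rad/s, so P_max = T_max·ω = 7.927×10^6 W.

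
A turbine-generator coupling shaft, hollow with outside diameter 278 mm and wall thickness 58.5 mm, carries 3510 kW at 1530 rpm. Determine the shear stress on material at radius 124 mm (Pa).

ω = 2π·1530/60 = 160.2 rad/s, so T = P/ω = 3510×10³ / 160.2 = 21910 N·m.
J = π(d_o⁴ − d_i⁴)/32 = π(0.278⁴ − 0.161⁴)/32 = 5.204×10^-4 m⁴.
Shear stress varies linearly with radius: τ = T·r/J = 21910 × 0.124 / 5.204×10^-4 = 5.220×10^6 Pa.

5.22e6 Pa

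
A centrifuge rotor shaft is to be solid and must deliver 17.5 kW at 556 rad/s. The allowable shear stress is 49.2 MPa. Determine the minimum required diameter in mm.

14.8 mm

ω = 556 rad/s, so T = P/ω = 17.5×10³ / 556.0 = 31.47 N·m.
For a solid shaft τ_max = 16T/(πd³), so d = (16T/(π τ_allow))^(1/3) = (16·31.47/(π·4.92×10^7))^(1/3) = 0.01482 m.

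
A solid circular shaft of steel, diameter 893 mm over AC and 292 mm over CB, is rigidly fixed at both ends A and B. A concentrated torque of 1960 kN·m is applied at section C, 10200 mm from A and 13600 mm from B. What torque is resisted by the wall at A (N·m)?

Compatibility: T_A·a/J_AC = T_B·b/J_CB with T_A + T_B = T₀.
J_AC = 0.0624 m⁴, J_CB = 7.14×10^-4 m⁴, so T_A = T₀·(J_AC/a)/((J_AC/a)+(J_CB/b)) = 1.943e6 N·m, T_B = 16660 N·m.

1.94e6 N·m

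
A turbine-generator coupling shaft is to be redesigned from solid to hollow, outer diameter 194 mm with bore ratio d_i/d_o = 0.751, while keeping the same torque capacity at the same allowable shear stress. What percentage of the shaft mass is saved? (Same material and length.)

Equal τ_max and T ⇒ the solid shaft needs d_s³ = d_o³(1−k⁴), so d_s = 194·(1−0.751⁴)^(1/3) = 170.8 mm.
Area ratio A_h/A_s = d_o²(1−k²)/d_s² = (1−k²)/(1−k⁴)^(2/3) = 0.5628.
Mass saving = 1 − 0.5628 = 43.7 %.

43.7 %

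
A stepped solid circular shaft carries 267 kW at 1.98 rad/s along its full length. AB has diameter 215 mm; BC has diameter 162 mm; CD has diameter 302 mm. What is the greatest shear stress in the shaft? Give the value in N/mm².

162 N/mm²

ω = 1.98 rad/s, so T = P/ω = 267×10³ / 1.980 = 134800 N·m.
Under the same torque, τ_max = 16T/(πd³) is largest where d is smallest — segment BC (d = 162 mm).
τ_max = 16·134800/(π·(0.162)³) = 1.615×10^8 Pa.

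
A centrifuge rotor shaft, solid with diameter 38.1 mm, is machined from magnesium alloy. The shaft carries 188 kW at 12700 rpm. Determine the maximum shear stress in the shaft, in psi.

ω = 2π·12700/60 = 1330 rad/s, so T = P/ω = 188×10³ / 1330 = 141.4 N·m.
J = πd⁴/32 = π(0.0381)⁴/32 = 2.069×10^-7 m⁴.
τ_max = T·r/J = 141.4 × 0.0191 / 2.069×10^-7 = 1.302×10^7 Pa.

1890 psi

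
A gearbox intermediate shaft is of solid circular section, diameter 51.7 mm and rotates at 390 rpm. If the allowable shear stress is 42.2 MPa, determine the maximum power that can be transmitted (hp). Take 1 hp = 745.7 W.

J = πd⁴/32 = π(0.0517)⁴/32 = 7.014×10^-7 m⁴.
T_max = τ_allow·J/r = 4.22×10^7 × 7.014×10^-7 / 0.0259 = 1145 N·m.
ω = 2π·390/60 = 40.84 rad/s, so P_max = T_max·ω = 4.676×10^4 W.

62.7 hp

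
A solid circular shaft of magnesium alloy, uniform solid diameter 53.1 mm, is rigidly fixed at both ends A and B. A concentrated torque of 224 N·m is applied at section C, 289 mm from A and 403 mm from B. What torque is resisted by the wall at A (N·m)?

130 N·m

With uniform GJ and both ends fixed, compatibility θ_AC = θ_CB gives T_A·a = T_B·b, together with T_A + T_B = T₀.
T_A = T₀·b/(a+b) = 224.0·403/692.0 = 130.5 N·m; T_B = 93.55 N·m.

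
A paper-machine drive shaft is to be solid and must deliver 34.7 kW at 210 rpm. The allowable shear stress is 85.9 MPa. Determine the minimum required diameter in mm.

ω = 2π·210/60 = 21.99 rad/s, so T = P/ω = 34.7×10³ / 21.99 = 1578 N·m.
For a solid shaft τ_max = 16T/(πd³), so d = (16T/(π τ_allow))^(1/3) = (16·1578/(π·8.59×10^7))^(1/3) = 0.04540 m.

45.4 mm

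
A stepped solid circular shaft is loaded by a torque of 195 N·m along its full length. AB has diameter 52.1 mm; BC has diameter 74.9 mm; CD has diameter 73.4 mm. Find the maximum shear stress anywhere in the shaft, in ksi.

1.02 ksi

Under the same torque, τ_max = 16T/(πd³) is largest where d is smallest — segment AB (d = 52.1 mm).
τ_max = 16·195.0/(π·(0.0521)³) = 7.022×10^6 Pa.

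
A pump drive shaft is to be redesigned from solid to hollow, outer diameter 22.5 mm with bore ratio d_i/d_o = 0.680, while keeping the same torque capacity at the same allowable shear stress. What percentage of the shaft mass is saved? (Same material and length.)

Equal τ_max and T ⇒ the solid shaft needs d_s³ = d_o³(1−k⁴), so d_s = 22.5·(1−0.680⁴)^(1/3) = 20.77 mm.
Area ratio A_h/A_s = d_o²(1−k²)/d_s² = (1−k²)/(1−k⁴)^(2/3) = 0.6311.
Mass saving = 1 − 0.6311 = 36.9 %.

36.9 %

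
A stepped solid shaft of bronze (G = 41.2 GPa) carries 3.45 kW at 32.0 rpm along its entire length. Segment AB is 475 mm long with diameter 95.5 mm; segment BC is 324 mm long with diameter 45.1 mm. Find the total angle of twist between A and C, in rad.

ω = 2π·32.0/60 = 3.351 rad/s, so T = P/ω = 3.45×10³ / 3.351 = 1030 N·m.
J_AB = π(0.0955)⁴/32 = 8.17×10^-6 m⁴; J_BC = π(0.0451)⁴/32 = 4.06×10^-7 m⁴.
θ = (T/G)·Σ L_i/J_i = (1030/41.2×10⁹)·(0.475/8.17×10^-6 + 0.324/4.06×10^-7) = 0.02139 rad.

0.0214 rad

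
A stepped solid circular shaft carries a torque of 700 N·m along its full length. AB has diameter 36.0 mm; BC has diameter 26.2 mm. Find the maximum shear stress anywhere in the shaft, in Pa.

1.98e8 Pa

Under the same torque, τ_max = 16T/(πd³) is largest where d is smallest — segment BC (d = 26.2 mm).
τ_max = 16·700.0/(π·(0.0262)³) = 1.982×10^8 Pa.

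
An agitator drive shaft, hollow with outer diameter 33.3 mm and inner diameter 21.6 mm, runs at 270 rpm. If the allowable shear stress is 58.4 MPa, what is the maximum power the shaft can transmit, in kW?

J = π(d_o⁴ − d_i⁴)/32 = π(0.0333⁴ − 0.0216⁴)/32 = 9.935×10^-8 m⁴.
T_max = τ_allow·J/r = 5.84×10^7 × 9.935×10^-8 / 0.0166 = 348.5 N·m.
ω = 2π·270/60 = 28.27 rad/s, so P_max = T_max·ω = 9853 W.

9.85 kW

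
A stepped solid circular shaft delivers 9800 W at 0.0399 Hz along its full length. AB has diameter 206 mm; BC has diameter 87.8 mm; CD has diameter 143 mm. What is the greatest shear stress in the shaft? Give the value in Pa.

2.94e8 Pa

ω = 2π·0.0399 = 0.2507 rad/s, so T = P/ω = 9800 / 0.2507 = 39090 N·m.
Under the same torque, τ_max = 16T/(πd³) is largest where d is smallest — segment BC (d = 87.8 mm).
τ_max = 16·39090/(π·(0.0878)³) = 2.941×10^8 Pa.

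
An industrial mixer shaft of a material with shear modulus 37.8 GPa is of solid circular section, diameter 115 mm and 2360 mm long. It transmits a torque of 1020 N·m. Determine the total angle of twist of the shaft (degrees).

J = πd⁴/32 = π(0.115)⁴/32 = 1.717×10^-5 m⁴.
θ = T·L/(G·J) = 1020 × 2.36 / (37.8×10⁹ × 1.717×10^-5) = 3.709×10^-3 rad.

0.212°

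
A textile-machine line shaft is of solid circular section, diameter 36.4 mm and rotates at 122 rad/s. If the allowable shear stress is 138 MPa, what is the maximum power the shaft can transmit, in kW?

159 kW

J = πd⁴/32 = π(0.0364)⁴/32 = 1.723×10^-7 m⁴.
T_max = τ_allow·J/r = 1.38×10^8 × 1.723×10^-7 / 0.0182 = 1307 N·m.
ω = 122 rad/s, so P_max = T_max·ω = 1.594×10^5 W.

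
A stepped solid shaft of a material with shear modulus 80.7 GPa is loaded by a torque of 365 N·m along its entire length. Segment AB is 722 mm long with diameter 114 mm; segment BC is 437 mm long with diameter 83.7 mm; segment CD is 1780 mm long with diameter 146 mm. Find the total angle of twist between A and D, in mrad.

0.788 mrad

J_AB = π(0.114)⁴/32 = 1.66×10^-5 m⁴; J_BC = π(0.0837)⁴/32 = 4.82×10^-6 m⁴; J_CD = π(0.146)⁴/32 = 4.46×10^-5 m⁴.
θ = (T/G)·Σ L_i/J_i = (365.0/80.7×10⁹)·(0.722/1.66×10^-5 + 0.437/4.82×10^-6 + 1.78/4.46×10^-5) = 7.876×10^-4 rad.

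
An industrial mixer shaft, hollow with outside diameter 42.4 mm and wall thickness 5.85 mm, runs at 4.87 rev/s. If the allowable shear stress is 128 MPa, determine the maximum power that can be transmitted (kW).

42.5 kW

J = π(d_o⁴ − d_i⁴)/32 = π(0.0424⁴ − 0.0307⁴)/32 = 2.301×10^-7 m⁴.
T_max = τ_allow·J/r = 1.28×10^8 × 2.301×10^-7 / 0.0212 = 1389 N·m.
ω = 2π·4.87 = 30.60 rad/s, so P_max = T_max·ω = 4.251×10^4 W.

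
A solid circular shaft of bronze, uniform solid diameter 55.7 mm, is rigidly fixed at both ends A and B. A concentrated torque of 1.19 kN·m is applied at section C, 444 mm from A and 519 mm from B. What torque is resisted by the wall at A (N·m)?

641 N·m

With uniform GJ and both ends fixed, compatibility θ_AC = θ_CB gives T_A·a = T_B·b, together with T_A + T_B = T₀.
T_A = T₀·b/(a+b) = 1190·519/963.0 = 641.3 N·m; T_B = 548.7 N·m.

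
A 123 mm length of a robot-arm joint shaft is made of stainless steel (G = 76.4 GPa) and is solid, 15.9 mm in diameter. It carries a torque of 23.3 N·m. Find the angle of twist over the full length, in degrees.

J = πd⁴/32 = π(0.0159)⁴/32 = 6.275×10^-9 m⁴.
θ = T·L/(G·J) = 23.30 × 0.123 / (76.4×10⁹ × 6.275×10^-9) = 5.978×10^-3 rad.

0.343°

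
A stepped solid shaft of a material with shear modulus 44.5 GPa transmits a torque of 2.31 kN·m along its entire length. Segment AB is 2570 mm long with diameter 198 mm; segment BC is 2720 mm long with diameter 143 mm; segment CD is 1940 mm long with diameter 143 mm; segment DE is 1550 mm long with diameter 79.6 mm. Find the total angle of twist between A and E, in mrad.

J_AB = π(0.198)⁴/32 = 1.51×10^-4 m⁴; J_BC = π(0.143)⁴/32 = 4.11×10^-5 m⁴; J_CD = π(0.143)⁴/32 = 4.11×10^-5 m⁴; J_DE = π(0.0796)⁴/32 = 3.94×10^-6 m⁴.
θ = (T/G)·Σ L_i/J_i = (2310/44.5×10⁹)·(2.57/1.51×10^-4 + 2.72/4.11×10^-5 + 1.94/4.11×10^-5 + 1.55/3.94×10^-6) = 0.02719 rad.

27.2 mrad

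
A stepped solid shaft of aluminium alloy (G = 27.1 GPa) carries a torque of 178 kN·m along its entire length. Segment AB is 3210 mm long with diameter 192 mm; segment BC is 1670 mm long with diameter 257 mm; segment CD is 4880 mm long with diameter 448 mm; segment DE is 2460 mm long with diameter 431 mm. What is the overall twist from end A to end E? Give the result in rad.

0.197 rad

J_AB = π(0.192)⁴/32 = 1.33×10^-4 m⁴; J_BC = π(0.257)⁴/32 = 4.28×10^-4 m⁴; J_CD = π(0.448)⁴/32 = 3.95×10^-3 m⁴; J_DE = π(0.431)⁴/32 = 3.39×10^-3 m⁴.
θ = (T/G)·Σ L_i/J_i = (178000/27.1×10⁹)·(3.21/1.33×10^-4 + 1.67/4.28×10^-4 + 4.88/3.95×10^-3 + 2.46/3.39×10^-3) = 0.1965 rad.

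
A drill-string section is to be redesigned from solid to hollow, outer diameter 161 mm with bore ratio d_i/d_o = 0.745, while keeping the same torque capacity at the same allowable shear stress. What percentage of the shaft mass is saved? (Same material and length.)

43.1 %

Equal τ_max and T ⇒ the solid shaft needs d_s³ = d_o³(1−k⁴), so d_s = 161·(1−0.745⁴)^(1/3) = 142.4 mm.
Area ratio A_h/A_s = d_o²(1−k²)/d_s² = (1−k²)/(1−k⁴)^(2/3) = 0.5688.
Mass saving = 1 − 0.5688 = 43.1 %.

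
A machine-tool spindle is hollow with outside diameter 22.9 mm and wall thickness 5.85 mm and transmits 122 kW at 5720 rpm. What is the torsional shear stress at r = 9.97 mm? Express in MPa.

ω = 2π·5720/60 = 599.0 rad/s, so T = P/ω = 122×10³ / 599.0 = 203.7 N·m.
J = π(d_o⁴ − d_i⁴)/32 = π(0.0229⁴ − 0.0112⁴)/32 = 2.545×10^-8 m⁴.
Shear stress varies linearly with radius: τ = T·r/J = 203.7 × 0.00997 / 2.545×10^-8 = 7.978×10^7 Pa.

79.8 MPa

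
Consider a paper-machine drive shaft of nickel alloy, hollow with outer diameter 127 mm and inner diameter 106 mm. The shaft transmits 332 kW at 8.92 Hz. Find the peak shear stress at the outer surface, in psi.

ω = 2π·8.92 = 56.05 rad/s, so T = P/ω = 332×10³ / 56.05 = 5924 N·m.
J = π(d_o⁴ − d_i⁴)/32 = π(0.127⁴ − 0.106⁴)/32 = 1.315×10^-5 m⁴.
τ_max = T·r/J = 5924 × 0.0635 / 1.315×10^-5 = 2.862×10^7 Pa.

4150 psi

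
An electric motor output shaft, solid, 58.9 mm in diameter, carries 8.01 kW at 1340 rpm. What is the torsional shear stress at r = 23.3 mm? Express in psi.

ω = 2π·1340/60 = 140.3 rad/s, so T = P/ω = 8.01×10³ / 140.3 = 57.08 N·m.
J = πd⁴/32 = π(0.0589)⁴/32 = 1.182×10^-6 m⁴.
Shear stress varies linearly with radius: τ = T·r/J = 57.08 × 0.0233 / 1.182×10^-6 = 1.126×10^6 Pa.

163 psi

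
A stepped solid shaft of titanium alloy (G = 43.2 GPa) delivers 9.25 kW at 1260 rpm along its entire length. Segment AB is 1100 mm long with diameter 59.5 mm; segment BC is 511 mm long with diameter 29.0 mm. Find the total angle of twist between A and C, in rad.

0.0134 rad

ω = 2π·1260/60 = 131.9 rad/s, so T = P/ω = 9.25×10³ / 131.9 = 70.10 N·m.
J_AB = π(0.0595)⁴/32 = 1.23×10^-6 m⁴; J_BC = π(0.0290)⁴/32 = 6.94×10^-8 m⁴.
θ = (T/G)·Σ L_i/J_i = (70.10/43.2×10⁹)·(1.10/1.23×10^-6 + 0.511/6.94×10^-8) = 0.01339 rad.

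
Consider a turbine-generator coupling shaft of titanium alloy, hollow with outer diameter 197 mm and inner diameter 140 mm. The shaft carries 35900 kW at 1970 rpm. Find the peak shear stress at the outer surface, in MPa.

ω = 2π·1970/60 = 206.3 rad/s, so T = P/ω = 35900×10³ / 206.3 = 174000 N·m.
J = π(d_o⁴ − d_i⁴)/32 = π(0.197⁴ − 0.140⁴)/32 = 1.101×10^-4 m⁴.
τ_max = T·r/J = 174000 × 0.0985 / 1.101×10^-4 = 1.556×10^8 Pa.

156 MPa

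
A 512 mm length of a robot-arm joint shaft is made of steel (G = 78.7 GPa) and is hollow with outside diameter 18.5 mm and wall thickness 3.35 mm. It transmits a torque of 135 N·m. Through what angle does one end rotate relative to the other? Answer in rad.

J = π(d_o⁴ − d_i⁴)/32 = π(0.0185⁴ − 0.0118⁴)/32 = 9.596×10^-9 m⁴.
θ = T·L/(G·J) = 135.0 × 0.512 / (78.7×10⁹ × 9.596×10^-9) = 0.09152 rad.

0.0915 rad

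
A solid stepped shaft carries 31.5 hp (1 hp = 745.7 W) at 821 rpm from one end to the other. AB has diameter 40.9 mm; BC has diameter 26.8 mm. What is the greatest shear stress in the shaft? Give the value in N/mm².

ω = 2π·821/60 = 85.97 rad/s, so T = P/ω = 31.5×745.7 / 85.97 = 273.2 N·m.
Under the same torque, τ_max = 16T/(πd³) is largest where d is smallest — segment BC (d = 26.8 mm).
τ_max = 16·273.2/(π·(0.0268)³) = 7.229×10^7 Pa.

72.3 N/mm²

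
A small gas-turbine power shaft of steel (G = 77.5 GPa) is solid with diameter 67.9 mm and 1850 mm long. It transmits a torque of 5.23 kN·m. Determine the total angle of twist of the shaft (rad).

J = πd⁴/32 = π(0.0679)⁴/32 = 2.087×10^-6 m⁴.
θ = T·L/(G·J) = 5230 × 1.85 / (77.5×10⁹ × 2.087×10^-6) = 0.05983 rad.

0.0598 rad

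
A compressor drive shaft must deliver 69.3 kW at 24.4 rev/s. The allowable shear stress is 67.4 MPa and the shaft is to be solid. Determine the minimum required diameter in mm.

ω = 2π·24.4 = 153.3 rad/s, so T = P/ω = 69.3×10³ / 153.3 = 452.0 N·m.
For a solid shaft τ_max = 16T/(πd³), so d = (16T/(π τ_allow))^(1/3) = (16·452.0/(π·6.74×10^7))^(1/3) = 0.03245 m.

32.4 mm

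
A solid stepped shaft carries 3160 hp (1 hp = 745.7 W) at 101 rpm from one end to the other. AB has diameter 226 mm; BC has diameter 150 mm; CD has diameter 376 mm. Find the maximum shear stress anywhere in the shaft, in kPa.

ω = 2π·101/60 = 10.58 rad/s, so T = P/ω = 3160×745.7 / 10.58 = 222800 N·m.
Under the same torque, τ_max = 16T/(πd³) is largest where d is smallest — segment BC (d = 150 mm).
τ_max = 16·222800/(π·(0.150)³) = 3.362×10^8 Pa.

336000 kPa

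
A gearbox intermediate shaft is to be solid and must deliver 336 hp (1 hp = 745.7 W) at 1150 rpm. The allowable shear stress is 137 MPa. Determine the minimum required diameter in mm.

ω = 2π·1150/60 = 120.4 rad/s, so T = P/ω = 336×745.7 / 120.4 = 2081 N·m.
For a solid shaft τ_max = 16T/(πd³), so d = (16T/(π τ_allow))^(1/3) = (16·2081/(π·1.37×10^8))^(1/3) = 0.04261 m.

42.6 mm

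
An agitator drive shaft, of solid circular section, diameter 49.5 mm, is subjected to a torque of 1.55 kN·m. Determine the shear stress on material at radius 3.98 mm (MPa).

J = πd⁴/32 = π(0.0495)⁴/32 = 5.894×10^-7 m⁴.
Shear stress varies linearly with radius: τ = T·r/J = 1550 × 0.00398 / 5.894×10^-7 = 1.047×10^7 Pa.

10.5 MPa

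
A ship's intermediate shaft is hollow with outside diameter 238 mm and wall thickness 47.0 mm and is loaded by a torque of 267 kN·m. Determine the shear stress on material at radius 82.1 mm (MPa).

J = π(d_o⁴ − d_i⁴)/32 = π(0.238⁴ − 0.144⁴)/32 = 2.728×10^-4 m⁴.
Shear stress varies linearly with radius: τ = T·r/J = 267000 × 0.0821 / 2.728×10^-4 = 8.036×10^7 Pa.

80.4 MPa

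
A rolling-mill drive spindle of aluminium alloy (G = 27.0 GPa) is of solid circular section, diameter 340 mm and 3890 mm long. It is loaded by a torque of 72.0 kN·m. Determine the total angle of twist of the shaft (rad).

0.00791 rad

J = πd⁴/32 = π(0.340)⁴/32 = 1.312×10^-3 m⁴.
θ = T·L/(G·J) = 72000 × 3.89 / (27.0×10⁹ × 1.312×10^-3) = 7.907×10^-3 rad.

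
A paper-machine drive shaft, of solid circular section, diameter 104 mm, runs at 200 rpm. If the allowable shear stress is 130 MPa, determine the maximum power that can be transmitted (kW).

J = πd⁴/32 = π(0.104)⁴/32 = 1.149×10^-5 m⁴.
T_max = τ_allow·J/r = 1.30×10^8 × 1.149×10^-5 / 0.0520 = 28710 N·m.
ω = 2π·200/60 = 20.94 rad/s, so P_max = T_max·ω = 6.014×10^5 W.

601 kW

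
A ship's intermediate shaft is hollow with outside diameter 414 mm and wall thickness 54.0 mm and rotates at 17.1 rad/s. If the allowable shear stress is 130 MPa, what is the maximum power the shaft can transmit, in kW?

21700 kW

J = π(d_o⁴ − d_i⁴)/32 = π(0.414⁴ − 0.306⁴)/32 = 2.023×10^-3 m⁴.
T_max = τ_allow·J/r = 1.30×10^8 × 2.023×10^-3 / 0.207 = 1.271e6 N·m.
ω = 17.1 rad/s, so P_max = T_max·ω = 2.173×10^7 W.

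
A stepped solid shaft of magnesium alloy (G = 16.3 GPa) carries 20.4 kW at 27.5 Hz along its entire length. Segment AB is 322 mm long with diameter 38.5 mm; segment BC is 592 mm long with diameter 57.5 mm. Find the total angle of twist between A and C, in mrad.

14.8 mrad

ω = 2π·27.5 = 172.8 rad/s, so T = P/ω = 20.4×10³ / 172.8 = 118.1 N·m.
J_AB = π(0.0385)⁴/32 = 2.16×10^-7 m⁴; J_BC = π(0.0575)⁴/32 = 1.07×10^-6 m⁴.
θ = (T/G)·Σ L_i/J_i = (118.1/16.3×10⁹)·(0.322/2.16×10^-7 + 0.592/1.07×10^-6) = 0.01481 rad.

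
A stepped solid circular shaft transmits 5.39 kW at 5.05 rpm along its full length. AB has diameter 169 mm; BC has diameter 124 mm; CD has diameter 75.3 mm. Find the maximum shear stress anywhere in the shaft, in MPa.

ω = 2π·5.05/60 = 0.5288 rad/s, so T = P/ω = 5.39×10³ / 0.5288 = 10190 N·m.
Under the same torque, τ_max = 16T/(πd³) is largest where d is smallest — segment CD (d = 75.3 mm).
τ_max = 16·10190/(π·(0.0753)³) = 1.216×10^8 Pa.

122 MPa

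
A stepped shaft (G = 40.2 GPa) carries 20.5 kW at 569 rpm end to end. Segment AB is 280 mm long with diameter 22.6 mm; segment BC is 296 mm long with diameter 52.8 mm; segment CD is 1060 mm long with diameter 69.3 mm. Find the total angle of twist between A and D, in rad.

0.101 rad

ω = 2π·569/60 = 59.59 rad/s, so T = P/ω = 20.5×10³ / 59.59 = 344.0 N·m.
J_AB = π(0.0226)⁴/32 = 2.56×10^-8 m⁴; J_BC = π(0.0528)⁴/32 = 7.63×10^-7 m⁴; J_CD = π(0.0693)⁴/32 = 2.26×10^-6 m⁴.
θ = (T/G)·Σ L_i/J_i = (344.0/40.2×10⁹)·(0.280/2.56×10^-8 + 0.296/7.63×10^-7 + 1.06/2.26×10^-6) = 0.1009 rad.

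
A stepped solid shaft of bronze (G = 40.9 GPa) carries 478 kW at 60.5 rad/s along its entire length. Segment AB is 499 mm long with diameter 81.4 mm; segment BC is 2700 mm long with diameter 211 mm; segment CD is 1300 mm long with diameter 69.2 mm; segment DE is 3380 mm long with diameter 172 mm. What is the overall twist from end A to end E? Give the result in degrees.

8.26°

ω = 60.5 rad/s, so T = P/ω = 478×10³ / 60.50 = 7901 N·m.
J_AB = π(0.0814)⁴/32 = 4.31×10^-6 m⁴; J_BC = π(0.211)⁴/32 = 1.95×10^-4 m⁴; J_CD = π(0.0692)⁴/32 = 2.25×10^-6 m⁴; J_DE = π(0.172)⁴/32 = 8.59×10^-5 m⁴.
θ = (T/G)·Σ L_i/J_i = (7901/40.9×10⁹)·(0.499/4.31×10^-6 + 2.70/1.95×10^-4 + 1.30/2.25×10^-6 + 3.38/8.59×10^-5) = 0.1442 rad.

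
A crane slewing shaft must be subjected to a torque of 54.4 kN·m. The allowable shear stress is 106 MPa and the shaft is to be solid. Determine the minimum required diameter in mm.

For a solid shaft τ_max = 16T/(πd³), so d = (16T/(π τ_allow))^(1/3) = (16·54400/(π·1.06×10^8))^(1/3) = 0.1377 m.

138 mm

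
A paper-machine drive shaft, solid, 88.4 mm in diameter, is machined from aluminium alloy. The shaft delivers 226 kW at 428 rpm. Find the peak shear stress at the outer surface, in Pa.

ω = 2π·428/60 = 44.82 rad/s, so T = P/ω = 226×10³ / 44.82 = 5042 N·m.
J = πd⁴/32 = π(0.0884)⁴/32 = 5.995×10^-6 m⁴.
τ_max = T·r/J = 5042 × 0.0442 / 5.995×10^-6 = 3.717×10^7 Pa.

3.72e7 Pa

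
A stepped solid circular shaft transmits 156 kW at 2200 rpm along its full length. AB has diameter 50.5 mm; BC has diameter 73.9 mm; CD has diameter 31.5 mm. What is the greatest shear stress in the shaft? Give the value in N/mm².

110 N/mm²

ω = 2π·2200/60 = 230.4 rad/s, so T = P/ω = 156×10³ / 230.4 = 677.1 N·m.
Under the same torque, τ_max = 16T/(πd³) is largest where d is smallest — segment CD (d = 31.5 mm).
τ_max = 16·677.1/(π·(0.0315)³) = 1.103×10^8 Pa.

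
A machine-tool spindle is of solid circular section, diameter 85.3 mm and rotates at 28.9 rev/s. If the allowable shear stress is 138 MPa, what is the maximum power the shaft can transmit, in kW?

3050 kW

J = πd⁴/32 = π(0.0853)⁴/32 = 5.198×10^-6 m⁴.
T_max = τ_allow·J/r = 1.38×10^8 × 5.198×10^-6 / 0.0427 = 16820 N·m.
ω = 2π·28.9 = 181.6 rad/s, so P_max = T_max·ω = 3.054×10^6 W.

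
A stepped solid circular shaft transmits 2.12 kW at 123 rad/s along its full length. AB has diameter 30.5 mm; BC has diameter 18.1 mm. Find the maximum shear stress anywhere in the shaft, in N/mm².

14.8 N/mm²

ω = 123 rad/s, so T = P/ω = 2.12×10³ / 123.0 = 17.24 N·m.
Under the same torque, τ_max = 16T/(πd³) is largest where d is smallest — segment BC (d = 18.1 mm).
τ_max = 16·17.24/(π·(0.0181)³) = 1.480×10^7 Pa.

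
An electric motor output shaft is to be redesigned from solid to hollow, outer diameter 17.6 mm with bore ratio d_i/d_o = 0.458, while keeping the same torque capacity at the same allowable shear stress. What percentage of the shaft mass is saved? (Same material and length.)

Equal τ_max and T ⇒ the solid shaft needs d_s³ = d_o³(1−k⁴), so d_s = 17.6·(1−0.458⁴)^(1/3) = 17.34 mm.
Area ratio A_h/A_s = d_o²(1−k²)/d_s² = (1−k²)/(1−k⁴)^(2/3) = 0.8143.
Mass saving = 1 − 0.8143 = 18.6 %.

18.6 %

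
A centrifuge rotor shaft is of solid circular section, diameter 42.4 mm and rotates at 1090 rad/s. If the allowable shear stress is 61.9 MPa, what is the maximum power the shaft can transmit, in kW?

J = πd⁴/32 = π(0.0424)⁴/32 = 3.173×10^-7 m⁴.
T_max = τ_allow·J/r = 6.19×10^7 × 3.173×10^-7 / 0.0212 = 926.4 N·m.
ω = 1090 rad/s, so P_max = T_max·ω = 1.010×10^6 W.

1010 kW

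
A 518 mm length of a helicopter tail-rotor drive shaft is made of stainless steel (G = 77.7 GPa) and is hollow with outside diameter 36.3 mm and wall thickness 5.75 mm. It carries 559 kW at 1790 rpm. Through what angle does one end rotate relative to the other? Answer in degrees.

8.54°

ω = 2π·1790/60 = 187.4 rad/s, so T = P/ω = 559×10³ / 187.4 = 2982 N·m.
J = π(d_o⁴ − d_i⁴)/32 = π(0.0363⁴ − 0.0248⁴)/32 = 1.333×10^-7 m⁴.
θ = T·L/(G·J) = 2982 × 0.518 / (77.7×10⁹ × 1.333×10^-7) = 0.1491 rad.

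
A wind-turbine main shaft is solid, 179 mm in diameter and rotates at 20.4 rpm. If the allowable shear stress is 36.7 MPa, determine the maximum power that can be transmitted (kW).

J = πd⁴/32 = π(0.179)⁴/32 = 1.008×10^-4 m⁴.
T_max = τ_allow·J/r = 3.67×10^7 × 1.008×10^-4 / 0.0895 = 41330 N·m.
ω = 2π·20.4/60 = 2.136 rad/s, so P_max = T_max·ω = 8.829×10^4 W.

88.3 kW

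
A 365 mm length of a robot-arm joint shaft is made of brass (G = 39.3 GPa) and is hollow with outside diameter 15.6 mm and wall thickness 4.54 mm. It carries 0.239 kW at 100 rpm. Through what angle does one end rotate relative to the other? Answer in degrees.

2.15°

ω = 2π·100/60 = 10.47 rad/s, so T = P/ω = 0.239×10³ / 10.47 = 22.82 N·m.
J = π(d_o⁴ − d_i⁴)/32 = π(0.0156⁴ − 0.00652⁴)/32 = 5.637×10^-9 m⁴.
θ = T·L/(G·J) = 22.82 × 0.365 / (39.3×10⁹ × 5.637×10^-9) = 0.03760 rad.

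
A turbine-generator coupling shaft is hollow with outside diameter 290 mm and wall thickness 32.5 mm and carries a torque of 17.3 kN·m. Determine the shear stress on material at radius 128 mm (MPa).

5.00 MPa

J = π(d_o⁴ − d_i⁴)/32 = π(0.290⁴ − 0.225⁴)/32 = 4.428×10^-4 m⁴.
Shear stress varies linearly with radius: τ = T·r/J = 17300 × 0.128 / 4.428×10^-4 = 5.001×10^6 Pa.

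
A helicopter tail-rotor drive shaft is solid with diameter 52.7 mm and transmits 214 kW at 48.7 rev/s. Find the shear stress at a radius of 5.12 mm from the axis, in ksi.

ω = 2π·48.7 = 306.0 rad/s, so T = P/ω = 214×10³ / 306.0 = 699.4 N·m.
J = πd⁴/32 = π(0.0527)⁴/32 = 7.573×10^-7 m⁴.
Shear stress varies linearly with radius: τ = T·r/J = 699.4 × 0.00512 / 7.573×10^-7 = 4.729×10^6 Pa.

0.686 ksi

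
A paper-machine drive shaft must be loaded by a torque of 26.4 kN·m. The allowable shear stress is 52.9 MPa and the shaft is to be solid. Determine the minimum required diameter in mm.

136 mm

For a solid shaft τ_max = 16T/(πd³), so d = (16T/(π τ_allow))^(1/3) = (16·26400/(π·5.29×10^7))^(1/3) = 0.1365 m.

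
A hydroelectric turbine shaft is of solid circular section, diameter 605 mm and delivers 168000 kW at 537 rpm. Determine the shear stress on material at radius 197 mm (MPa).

ω = 2π·537/60 = 56.23 rad/s, so T = P/ω = 168000×10³ / 56.23 = 2.987e6 N·m.
J = πd⁴/32 = π(0.605)⁴/32 = 0.01315 m⁴.
Shear stress varies linearly with radius: τ = T·r/J = 2.987e6 × 0.197 / 0.01315 = 4.475×10^7 Pa.

44.7 MPa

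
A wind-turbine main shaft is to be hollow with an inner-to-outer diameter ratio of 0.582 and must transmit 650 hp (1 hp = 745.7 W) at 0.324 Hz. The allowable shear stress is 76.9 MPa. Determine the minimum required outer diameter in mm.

ω = 2π·0.324 = 2.036 rad/s, so T = P/ω = 650×745.7 / 2.036 = 238100 N·m.
For a hollow shaft with d_i/d_o = 0.582: τ_max = 16T/(π d_o³ (1−k⁴)), so d_o = [16T/(π τ_allow (1−k⁴))]^(1/3) = [16·238100/(π·7.69×10^7·0.8853)]^(1/3) = 0.2612 m.

261 mm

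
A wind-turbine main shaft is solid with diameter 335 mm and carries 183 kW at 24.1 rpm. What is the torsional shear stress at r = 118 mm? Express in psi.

1000 psi

ω = 2π·24.1/60 = 2.524 rad/s, so T = P/ω = 183×10³ / 2.524 = 72510 N·m.
J = πd⁴/32 = π(0.335)⁴/32 = 1.236×10^-3 m⁴.
Shear stress varies linearly with radius: τ = T·r/J = 72510 × 0.118 / 1.236×10^-3 = 6.920×10^6 Pa.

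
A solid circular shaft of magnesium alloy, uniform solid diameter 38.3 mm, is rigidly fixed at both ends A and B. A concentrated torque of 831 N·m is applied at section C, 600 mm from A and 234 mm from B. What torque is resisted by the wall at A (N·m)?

With uniform GJ and both ends fixed, compatibility θ_AC = θ_CB gives T_A·a = T_B·b, together with T_A + T_B = T₀.
T_A = T₀·b/(a+b) = 831.0·234/834.0 = 233.2 N·m; T_B = 597.8 N·m.

233 N·m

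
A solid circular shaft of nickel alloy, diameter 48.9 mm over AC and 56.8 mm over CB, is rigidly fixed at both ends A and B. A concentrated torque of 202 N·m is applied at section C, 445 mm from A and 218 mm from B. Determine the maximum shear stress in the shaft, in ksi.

Compatibility: T_A·a/J_AC = T_B·b/J_CB with T_A + T_B = T₀.
J_AC = 5.61×10^-7 m⁴, J_CB = 1.02×10^-6 m⁴, so T_A = T₀·(J_AC/a)/((J_AC/a)+(J_CB/b)) = 42.83 N·m, T_B = 159.2 N·m.
τ in each portion: τ_AC = 1.87×10^6 Pa, τ_CB = 4.42×10^6 Pa; maximum is in CB.
τ_max = T_CB·r/J = 159.2·0.0284/1.02×10^-6 = 4.424×10^6 Pa.

0.642 ksi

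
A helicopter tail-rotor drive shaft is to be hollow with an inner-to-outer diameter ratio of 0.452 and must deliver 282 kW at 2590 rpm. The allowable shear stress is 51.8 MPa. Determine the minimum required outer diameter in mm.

47.4 mm

ω = 2π·2590/60 = 271.2 rad/s, so T = P/ω = 282×10³ / 271.2 = 1040 N·m.
For a hollow shaft with d_i/d_o = 0.452: τ_max = 16T/(π d_o³ (1−k⁴)), so d_o = [16T/(π τ_allow (1−k⁴))]^(1/3) = [16·1040/(π·5.18×10^7·0.9583)]^(1/3) = 0.04743 m.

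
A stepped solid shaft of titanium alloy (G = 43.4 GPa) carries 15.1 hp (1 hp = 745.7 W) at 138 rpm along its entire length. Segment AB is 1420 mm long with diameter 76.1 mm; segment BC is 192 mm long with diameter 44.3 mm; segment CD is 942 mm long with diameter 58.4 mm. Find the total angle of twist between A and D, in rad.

ω = 2π·138/60 = 14.45 rad/s, so T = P/ω = 15.1×745.7 / 14.45 = 779.2 N·m.
J_AB = π(0.0761)⁴/32 = 3.29×10^-6 m⁴; J_BC = π(0.0443)⁴/32 = 3.78×10^-7 m⁴; J_CD = π(0.0584)⁴/32 = 1.14×10^-6 m⁴.
θ = (T/G)·Σ L_i/J_i = (779.2/43.4×10⁹)·(1.42/3.29×10^-6 + 0.192/3.78×10^-7 + 0.942/1.14×10^-6) = 0.03167 rad.

0.0317 rad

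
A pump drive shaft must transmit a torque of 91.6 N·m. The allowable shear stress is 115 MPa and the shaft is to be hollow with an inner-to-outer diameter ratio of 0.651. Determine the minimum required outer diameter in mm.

For a hollow shaft with d_i/d_o = 0.651: τ_max = 16T/(π d_o³ (1−k⁴)), so d_o = [16T/(π τ_allow (1−k⁴))]^(1/3) = [16·91.60/(π·1.15×10^8·0.8204)]^(1/3) = 0.01704 m.

17.0 mm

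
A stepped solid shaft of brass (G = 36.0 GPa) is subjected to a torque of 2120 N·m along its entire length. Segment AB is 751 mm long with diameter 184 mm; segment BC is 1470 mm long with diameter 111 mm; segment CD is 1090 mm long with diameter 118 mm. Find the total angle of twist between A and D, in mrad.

9.57 mrad

J_AB = π(0.184)⁴/32 = 1.13×10^-4 m⁴; J_BC = π(0.111)⁴/32 = 1.49×10^-5 m⁴; J_CD = π(0.118)⁴/32 = 1.90×10^-5 m⁴.
θ = (T/G)·Σ L_i/J_i = (2120/36.0×10⁹)·(0.751/1.13×10^-4 + 1.47/1.49×10^-5 + 1.09/1.90×10^-5) = 9.574×10^-3 rad.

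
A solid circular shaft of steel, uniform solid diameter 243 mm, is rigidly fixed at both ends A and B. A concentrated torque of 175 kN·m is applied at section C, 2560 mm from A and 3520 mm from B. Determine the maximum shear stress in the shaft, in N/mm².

36.0 N/mm²

With uniform GJ and both ends fixed, compatibility θ_AC = θ_CB gives T_A·a = T_B·b, together with T_A + T_B = T₀.
T_A = T₀·b/(a+b) = 175000·3520/6080 = 101300 N·m; T_B = 73680 N·m.
τ in each portion: τ_AC = 3.60×10^7 Pa, τ_CB = 2.62×10^7 Pa; maximum is in AC.
τ_max = T_AC·r/J = 101300·0.121/3.42×10^-4 = 3.596×10^7 Pa.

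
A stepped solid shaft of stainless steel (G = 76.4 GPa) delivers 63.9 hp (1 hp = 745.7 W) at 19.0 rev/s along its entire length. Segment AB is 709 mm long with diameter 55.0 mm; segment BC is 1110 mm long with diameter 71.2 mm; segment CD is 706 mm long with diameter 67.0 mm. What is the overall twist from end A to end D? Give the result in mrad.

ω = 2π·19.0 = 119.4 rad/s, so T = P/ω = 63.9×745.7 / 119.4 = 399.1 N·m.
J_AB = π(0.0550)⁴/32 = 8.98×10^-7 m⁴; J_BC = π(0.0712)⁴/32 = 2.52×10^-6 m⁴; J_CD = π(0.0670)⁴/32 = 1.98×10^-6 m⁴.
θ = (T/G)·Σ L_i/J_i = (399.1/76.4×10⁹)·(0.709/8.98×10^-7 + 1.11/2.52×10^-6 + 0.706/1.98×10^-6) = 8.286×10^-3 rad.

8.29 mrad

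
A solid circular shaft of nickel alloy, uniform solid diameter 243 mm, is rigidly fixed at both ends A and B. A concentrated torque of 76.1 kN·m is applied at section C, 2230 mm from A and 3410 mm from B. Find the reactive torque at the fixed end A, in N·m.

46000 N·m

With uniform GJ and both ends fixed, compatibility θ_AC = θ_CB gives T_A·a = T_B·b, together with T_A + T_B = T₀.
T_A = T₀·b/(a+b) = 76100·3410/5640 = 46010 N·m; T_B = 30090 N·m.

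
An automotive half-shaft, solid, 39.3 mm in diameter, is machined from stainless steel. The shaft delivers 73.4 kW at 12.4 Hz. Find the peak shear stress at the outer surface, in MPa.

ω = 2π·12.4 = 77.91 rad/s, so T = P/ω = 73.4×10³ / 77.91 = 942.1 N·m.
J = πd⁴/32 = π(0.0393)⁴/32 = 2.342×10^-7 m⁴.
τ_max = T·r/J = 942.1 × 0.0196 / 2.342×10^-7 = 7.905×10^7 Pa.

79.0 MPa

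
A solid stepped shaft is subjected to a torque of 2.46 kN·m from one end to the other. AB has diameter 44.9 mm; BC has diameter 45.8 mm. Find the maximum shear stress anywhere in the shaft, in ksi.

Under the same torque, τ_max = 16T/(πd³) is largest where d is smallest — segment AB (d = 44.9 mm).
τ_max = 16·2460/(π·(0.0449)³) = 1.384×10^8 Pa.

20.1 ksi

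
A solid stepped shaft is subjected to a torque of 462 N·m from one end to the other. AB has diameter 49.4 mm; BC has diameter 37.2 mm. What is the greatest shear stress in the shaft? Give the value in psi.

6630 psi

Under the same torque, τ_max = 16T/(πd³) is largest where d is smallest — segment BC (d = 37.2 mm).
τ_max = 16·462.0/(π·(0.0372)³) = 4.571×10^7 Pa.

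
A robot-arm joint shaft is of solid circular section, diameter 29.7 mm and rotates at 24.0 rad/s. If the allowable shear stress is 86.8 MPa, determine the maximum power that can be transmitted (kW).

J = πd⁴/32 = π(0.0297)⁴/32 = 7.639×10^-8 m⁴.
T_max = τ_allow·J/r = 8.68×10^7 × 7.639×10^-8 / 0.0149 = 446.5 N·m.
ω = 24.0 rad/s, so P_max = T_max·ω = 1.072×10^4 W.

10.7 kW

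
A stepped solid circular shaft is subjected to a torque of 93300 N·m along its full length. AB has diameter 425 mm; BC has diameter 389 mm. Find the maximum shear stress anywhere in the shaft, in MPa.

Under the same torque, τ_max = 16T/(πd³) is largest where d is smallest — segment BC (d = 389 mm).
τ_max = 16·93300/(π·(0.389)³) = 8.072×10^6 Pa.

8.07 MPa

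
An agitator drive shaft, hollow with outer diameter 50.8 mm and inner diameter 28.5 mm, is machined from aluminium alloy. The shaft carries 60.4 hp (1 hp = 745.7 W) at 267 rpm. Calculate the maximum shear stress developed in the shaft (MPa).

69.5 MPa

ω = 2π·267/60 = 27.96 rad/s, so T = P/ω = 60.4×745.7 / 27.96 = 1611 N·m.
J = π(d_o⁴ − d_i⁴)/32 = π(0.0508⁴ − 0.0285⁴)/32 = 5.890×10^-7 m⁴.
τ_max = T·r/J = 1611 × 0.0254 / 5.890×10^-7 = 6.946×10^7 Pa.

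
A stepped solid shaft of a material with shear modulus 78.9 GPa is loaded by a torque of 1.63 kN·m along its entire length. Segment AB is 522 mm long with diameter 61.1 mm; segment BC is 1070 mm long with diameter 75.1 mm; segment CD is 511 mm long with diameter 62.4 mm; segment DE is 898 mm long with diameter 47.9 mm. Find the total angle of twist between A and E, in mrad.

57.9 mrad

J_AB = π(0.0611)⁴/32 = 1.37×10^-6 m⁴; J_BC = π(0.0751)⁴/32 = 3.12×10^-6 m⁴; J_CD = π(0.0624)⁴/32 = 1.49×10^-6 m⁴; J_DE = π(0.0479)⁴/32 = 5.17×10^-7 m⁴.
θ = (T/G)·Σ L_i/J_i = (1630/78.9×10⁹)·(0.522/1.37×10^-6 + 1.07/3.12×10^-6 + 0.511/1.49×10^-6 + 0.898/5.17×10^-7) = 0.05795 rad.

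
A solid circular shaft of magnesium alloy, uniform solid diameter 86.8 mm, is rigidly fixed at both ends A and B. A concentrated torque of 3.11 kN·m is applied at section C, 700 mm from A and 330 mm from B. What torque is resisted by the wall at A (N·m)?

996 N·m

With uniform GJ and both ends fixed, compatibility θ_AC = θ_CB gives T_A·a = T_B·b, together with T_A + T_B = T₀.
T_A = T₀·b/(a+b) = 3110·330/1030 = 996.4 N·m; T_B = 2114 N·m.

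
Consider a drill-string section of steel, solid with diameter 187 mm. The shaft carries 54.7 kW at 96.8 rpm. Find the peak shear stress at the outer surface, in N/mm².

4.20 N/mm²

ω = 2π·96.8/60 = 10.14 rad/s, so T = P/ω = 54.7×10³ / 10.14 = 5396 N·m.
J = πd⁴/32 = π(0.187)⁴/32 = 1.201×10^-4 m⁴.
τ_max = T·r/J = 5396 × 0.0935 / 1.201×10^-4 = 4.203×10^6 Pa.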